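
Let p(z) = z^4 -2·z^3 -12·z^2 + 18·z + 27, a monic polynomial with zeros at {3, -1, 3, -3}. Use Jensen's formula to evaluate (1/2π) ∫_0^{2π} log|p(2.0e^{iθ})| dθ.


Zeros: -3, -1, 3, 3; r = 2.0.
Inside |z| < r: -1. Outside (|z| ≥ r): -3, 3, 3.
p(0) = 27, so log|p(0)| = log(27) = 3.2958.
Apply Jensen: I(r) = log|p(0)| + Σ_k log(r/|z_k|), summed over zeros inside |z| < r.
  log(r/|z_k|) for z_k = -1: log(2.0/1) = 0.6931
  Outside zeros (-3, 3, 3) contribute nothing to the Jensen sum.
Sum over inside zeros: 0.6931.
I(r) = log|p(0)| + (inside sum) = 3.2958 + 0.6931 = 3.9890.
Note: since some zeros are outside |z| ≤ r, the simplified n·log(r) form does NOT apply — only the inside zeros contribute.

I(r) ≈ 3.9890.


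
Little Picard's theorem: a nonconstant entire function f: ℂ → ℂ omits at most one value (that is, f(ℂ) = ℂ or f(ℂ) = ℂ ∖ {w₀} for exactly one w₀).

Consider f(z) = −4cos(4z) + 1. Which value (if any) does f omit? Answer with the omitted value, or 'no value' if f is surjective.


Little Picard bounds the complement of f(ℂ) to at most one point.
cos is entire and surjective onto ℂ: for every w ∈ ℂ, cos(ζ) = w has a solution ζ ∈ ℂ (e.g., via the complex inverse arccos). With ζ = 4z this gives z = ζ/(4). Then -4·cos(4z) takes every value in -4·ℂ = ℂ, and adding 1 is a bijection of ℂ. So f is surjective and omits no value. (Note: only on the real line is cos bounded by [−1, 1].)

Omitted value: no value.


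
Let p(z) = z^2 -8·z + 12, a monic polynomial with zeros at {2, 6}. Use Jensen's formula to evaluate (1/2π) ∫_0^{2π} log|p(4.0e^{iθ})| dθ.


Zeros: 2, 6; r = 4.0.
Inside |z| < r: 2. Outside (|z| ≥ r): 6.
p(0) = 12, so log|p(0)| = log(12) = 2.4849.
Apply Jensen: I(r) = log|p(0)| + Σ_k log(r/|z_k|), summed over zeros inside |z| < r.
  log(r/|z_k|) for z_k = 2: log(4.0/2) = 0.6931
  Outside zeros (6) contribute nothing to the Jensen sum.
Sum over inside zeros: 0.6931.
I(r) = log|p(0)| + (inside sum) = 2.4849 + 0.6931 = 3.1781.
Note: since some zeros are outside |z| ≤ r, the simplified n·log(r) form does NOT apply — only the inside zeros contribute.

I(r) ≈ 3.1781.


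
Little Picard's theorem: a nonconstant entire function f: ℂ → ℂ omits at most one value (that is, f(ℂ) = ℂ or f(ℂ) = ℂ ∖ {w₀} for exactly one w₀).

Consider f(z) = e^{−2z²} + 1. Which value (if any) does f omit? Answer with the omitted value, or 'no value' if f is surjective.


Little Picard bounds the complement of f(ℂ) to at most one point.
The exponent g(z) = −2z² is a nonconstant polynomial, hence surjective onto ℂ. So e^{g(z)} takes every value in {e^w : w ∈ ℂ} = ℂ ∖ {0}. Adding 1 shifts the range to ℂ ∖ {1}. f omits exactly 1.

Omitted value: 1.


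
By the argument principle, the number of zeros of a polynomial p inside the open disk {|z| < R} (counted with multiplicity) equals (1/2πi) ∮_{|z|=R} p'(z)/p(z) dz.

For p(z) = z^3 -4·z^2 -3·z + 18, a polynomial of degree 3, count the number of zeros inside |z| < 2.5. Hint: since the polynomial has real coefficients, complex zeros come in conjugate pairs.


The zeros of p are: 3, -2, 3.
Their magnitudes are: 3, 2, 3.
Zeros with |z| < R = 2.5: -2.
Count = 1.
By the argument principle, (1/2πi) ∮_{|z|=R} p'(z)/p(z) dz equals exactly this count.

Number of zeros inside |z| < 2.5: 1.


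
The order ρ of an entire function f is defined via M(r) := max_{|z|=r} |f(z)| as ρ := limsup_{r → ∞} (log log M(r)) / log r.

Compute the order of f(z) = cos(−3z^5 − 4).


Write cos(w) = (e^{iw} ± e^{−iw})/(2 or 2i), so |cos(w)| ≤ e^{|w|}. With w = −3z^5 − 4, |w| ≤ 3r^5 + 4 on |z|=r, giving M(r) ≤ e^{3r^5 + 4} and ρ ≤ 5. For the lower bound, choose z on |z|=r with -3z^5 purely imaginary of modulus 3r^5; then |cos(−3z^5 − 4)| grows like e^{3r^5}/2, so ρ ≥ 5. Hence ρ = 5.
Therefore ρ = 5.

Order ρ = 5.


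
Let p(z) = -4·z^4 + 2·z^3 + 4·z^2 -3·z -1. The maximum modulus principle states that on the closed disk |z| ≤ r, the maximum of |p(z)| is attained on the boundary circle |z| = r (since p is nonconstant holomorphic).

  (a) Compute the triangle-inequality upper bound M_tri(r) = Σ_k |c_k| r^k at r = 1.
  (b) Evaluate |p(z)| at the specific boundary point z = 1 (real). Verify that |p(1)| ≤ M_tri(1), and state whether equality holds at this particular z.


Coefficients: c_0 = -1, c_1 = -3, c_2 = 4, c_3 = 2, c_4 = -4. Radius r = 1.
Part (a). Triangle bound: M_tri(r) = Σ_k |c_k| r^k
  = |-1|·1^0 + |-3|·1^1 + |4|·1^2 + |2|·1^3 + |-4|·1^4
  = 1 + 3 + 4 + 2 + 4 = 14.
This bounds M(r) := max_{|z|=r} |p(z)| from above; equality holds iff all terms c_k z^k can be made to align in phase at a single z on |z|=r.
Part (b). At z = 1 (real, on the circle |z| = r):
  p(1) = (-1)·1^0 + (-3)·1^1 + (4)·1^2 + (2)·1^3 + (-4)·1^4 = -2.
  |p(1)| = 2.
Check: |p(1)| = 2 ≤ 14 = M_tri(1). ✓ Equality does not hold at z = 1 (the coefficients have mixed signs, so the terms do not all align in phase there).

M_tri(1) = 14; |p(1)| = 2; equality at z=1: no.


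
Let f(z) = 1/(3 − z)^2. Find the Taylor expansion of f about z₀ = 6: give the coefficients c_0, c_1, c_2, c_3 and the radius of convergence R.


Let w = z − z₀, so z = z₀ + w.
Then 3 − z = 3 − (z₀ + w) = (3 − z₀) − w = -3 − w.
f(z) = 1/(-3 − w)^2 = (1/(-3)^2) · (1 − w/(-3))^{−2}.
By the binomial series (1−u)^{−2} = Σ_{n≥0} C(n+1, 1) u^n for |u|<1, with u = w/(-3):
  c_n = C(n+1, 1) / (-3)^(n+2).
  c_0 = 1/(-3)^2 = 1/9.
  c_1 = 2/(-3)^3 = -2/27.
  c_2 = 3/(-3)^4 = 1/27.
  c_3 = 4/(-3)^5 = -4/243.
The series is valid for |w/d| < 1, i.e. |z − z₀| < |d|.
Radius of convergence: R = |3 − z₀| = |-3| = 3 (distance from z₀ to the singularity z = 3).

c_0 = 1/9, c_1 = -2/27, c_2 = 1/27, c_3 = -4/243; R = 3.


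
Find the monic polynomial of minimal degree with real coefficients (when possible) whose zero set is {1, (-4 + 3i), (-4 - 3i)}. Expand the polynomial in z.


The polynomial is p(z) = ∏_{α ∈ S} (z − α), where S = {1, (-4 + 3i), (-4 - 3i)}.
Expanding the product yields: p(z) = z^3 + 7·z^2 + 17·z -25.
Note conjugate pairs combine to real quadratics: (z − (-4+3i))(z − (-4−3i)) = z² + 8z + 25.
The resulting polynomial has degree 3 and real coefficients as required.

p(z) = z^3 + 7·z^2 + 17·z -25.


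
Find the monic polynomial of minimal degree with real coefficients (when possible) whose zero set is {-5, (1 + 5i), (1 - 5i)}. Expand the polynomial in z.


The polynomial is p(z) = ∏_{α ∈ S} (z − α), where S = {-5, (1 + 5i), (1 - 5i)}.
Expanding the product yields: p(z) = z^3 + 3·z^2 + 16·z + 130.
Note conjugate pairs combine to real quadratics: (z − (1+5i))(z − (1−5i)) = z² − 2z + 26.
The resulting polynomial has degree 3 and real coefficients as required.

p(z) = z^3 + 3·z^2 + 16·z + 130.


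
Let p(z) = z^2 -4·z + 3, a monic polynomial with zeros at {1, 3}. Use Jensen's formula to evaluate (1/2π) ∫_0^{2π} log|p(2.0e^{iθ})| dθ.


Zeros: 1, 3; r = 2.0.
Inside |z| < r: 1. Outside (|z| ≥ r): 3.
p(0) = 3, so log|p(0)| = log(3) = 1.0986.
Apply Jensen: I(r) = log|p(0)| + Σ_k log(r/|z_k|), summed over zeros inside |z| < r.
  log(r/|z_k|) for z_k = 1: log(2.0/1) = 0.6931
  Outside zeros (3) contribute nothing to the Jensen sum.
Sum over inside zeros: 0.6931.
I(r) = log|p(0)| + (inside sum) = 1.0986 + 0.6931 = 1.7918.
Note: since some zeros are outside |z| ≤ r, the simplified n·log(r) form does NOT apply — only the inside zeros contribute.

I(r) ≈ 1.7918.


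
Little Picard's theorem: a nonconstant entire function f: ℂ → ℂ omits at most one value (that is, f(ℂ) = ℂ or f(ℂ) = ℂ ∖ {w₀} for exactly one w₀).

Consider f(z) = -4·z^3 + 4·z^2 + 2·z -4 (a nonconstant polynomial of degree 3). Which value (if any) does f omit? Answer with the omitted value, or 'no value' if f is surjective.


Little Picard bounds the complement of f(ℂ) to at most one point.
For every w ∈ ℂ, the equation p(z) − w = 0 is a nonconstant polynomial in z and hence has at least one root by the fundamental theorem of algebra. So p is surjective onto ℂ, omitting no value.

Omitted value: no value.


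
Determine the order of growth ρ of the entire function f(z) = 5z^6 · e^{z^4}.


M(r) = max_{|z|=r} |5|·|z|^6·|e^{z^4}| = 5·r^6 · e^{1r^4} (the factors attain their maxima compatibly on |z|=r). Then log M(r) = log 5 + 6·log r + 1r^4, dominated by the last term, so log log M(r) ~ 4·log r. The polynomial factor 5z^6 contributes only a log r term and does not affect the order. ρ = 4.
Therefore ρ = 4.

Order ρ = 4.


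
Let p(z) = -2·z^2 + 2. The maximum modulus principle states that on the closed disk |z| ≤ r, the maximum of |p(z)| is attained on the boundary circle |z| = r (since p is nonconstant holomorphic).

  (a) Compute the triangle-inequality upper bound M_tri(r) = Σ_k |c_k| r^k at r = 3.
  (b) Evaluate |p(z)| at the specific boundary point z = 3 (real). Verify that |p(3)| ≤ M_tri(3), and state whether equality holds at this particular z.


Coefficients: c_0 = 2, c_1 = 0, c_2 = -2. Radius r = 3.
Part (a). Triangle bound: M_tri(r) = Σ_k |c_k| r^k
  = |2|·3^0 + |0|·3^1 + |-2|·3^2
  = 2 + 0 + 18 = 20.
This bounds M(r) := max_{|z|=r} |p(z)| from above; equality holds iff all terms c_k z^k can be made to align in phase at a single z on |z|=r.
Part (b). At z = 3 (real, on the circle |z| = r):
  p(3) = (2)·3^0 + (0)·3^1 + (-2)·3^2 = -16.
  |p(3)| = 16.
Check: |p(3)| = 16 ≤ 20 = M_tri(3). ✓ Equality does not hold at z = 3 (the coefficients have mixed signs, so the terms do not all align in phase there).

M_tri(3) = 20; |p(3)| = 16; equality at z=3: no.


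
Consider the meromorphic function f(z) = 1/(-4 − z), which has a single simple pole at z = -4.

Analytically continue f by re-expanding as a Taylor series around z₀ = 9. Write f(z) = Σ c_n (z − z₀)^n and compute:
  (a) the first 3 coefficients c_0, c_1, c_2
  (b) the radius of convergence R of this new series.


Let w = z − z₀, so z = z₀ + w.
Then -4 − z = -4 − (z₀ + w) = (-4 − z₀) − w = -13 − w.
f(z) = 1/(-13 − w) = (1/(-13)) · 1/(1 − w/(-13)) = Σ_{n≥0} w^n / (-13)^(n+1).
So c_n = 1/(-13)^(n+1):
  c_0 = 1/(-13)^1 = -1/13.
  c_1 = 1/(-13)^2 = 1/169.
  c_2 = 1/(-13)^3 = -1/2197.
The series is valid for |w/d| < 1, i.e. |z − z₀| < |d|.
Radius of convergence: R = |-4 − z₀| = |-13| = 13 (distance from z₀ to the singularity z = -4).

c_0 = -1/13, c_1 = 1/169, c_2 = -1/2197; R = 13.


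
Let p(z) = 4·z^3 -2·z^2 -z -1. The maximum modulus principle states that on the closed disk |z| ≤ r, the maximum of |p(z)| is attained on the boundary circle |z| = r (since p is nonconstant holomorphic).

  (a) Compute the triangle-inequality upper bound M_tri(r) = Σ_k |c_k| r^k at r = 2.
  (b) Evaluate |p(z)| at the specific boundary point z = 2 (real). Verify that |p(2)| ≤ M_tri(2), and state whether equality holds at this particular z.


Coefficients: c_0 = -1, c_1 = -1, c_2 = -2, c_3 = 4. Radius r = 2.
Part (a). Triangle bound: M_tri(r) = Σ_k |c_k| r^k
  = |-1|·2^0 + |-1|·2^1 + |-2|·2^2 + |4|·2^3
  = 1 + 2 + 8 + 32 = 43.
This bounds M(r) := max_{|z|=r} |p(z)| from above; equality holds iff all terms c_k z^k can be made to align in phase at a single z on |z|=r.
Part (b). At z = 2 (real, on the circle |z| = r):
  p(2) = (-1)·2^0 + (-1)·2^1 + (-2)·2^2 + (4)·2^3 = 21.
  |p(2)| = 21.
Check: |p(2)| = 21 ≤ 43 = M_tri(2). ✓ Equality does not hold at z = 2 (the coefficients have mixed signs, so the terms do not all align in phase there).

M_tri(2) = 43; |p(2)| = 21; equality at z=2: no.


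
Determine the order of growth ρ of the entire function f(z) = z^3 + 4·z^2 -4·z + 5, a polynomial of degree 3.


|f(z)| ≤ Σ|c_k|·r^k = O(r^3) as r → ∞. Polynomial growth is O(e^{r^ε}) for every ε > 0 (since r^3/e^{r^ε} → 0), so ρ ≤ ε for all ε > 0, i.e. ρ = 0. Every nonconstant polynomial has order 0.
Therefore ρ = 0.

Order ρ = 0.


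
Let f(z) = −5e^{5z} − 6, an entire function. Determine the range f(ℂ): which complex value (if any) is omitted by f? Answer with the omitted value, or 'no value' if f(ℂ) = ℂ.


Little Picard bounds the complement of f(ℂ) to at most one point.
e^{5z} is never zero on ℂ, so -5·e^{5z} takes every value in ℂ ∖ {0}. Adding -6 shifts the range to ℂ ∖ {-6}. Thus f omits exactly the value -6.

Omitted value: -6.


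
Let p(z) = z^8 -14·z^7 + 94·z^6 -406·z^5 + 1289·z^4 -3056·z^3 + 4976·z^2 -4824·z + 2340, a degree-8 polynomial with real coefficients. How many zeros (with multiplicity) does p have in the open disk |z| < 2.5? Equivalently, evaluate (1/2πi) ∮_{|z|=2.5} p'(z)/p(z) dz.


The zeros of p are: (1 + 1i), (1 - 1i), (0 + 3i), (0 - 3i), (3 + 2i), (3 - 2i), (3 + 1i), (3 - 1i).
Their magnitudes are: 1.414, 1.414, 3, 3, 3.606, 3.606, 3.162, 3.162.
Zeros with |z| < R = 2.5: (1 + 1i), (1 - 1i).
Count = 2.
By the argument principle, (1/2πi) ∮_{|z|=R} p'(z)/p(z) dz equals exactly this count.

Number of zeros inside |z| < 2.5: 2.


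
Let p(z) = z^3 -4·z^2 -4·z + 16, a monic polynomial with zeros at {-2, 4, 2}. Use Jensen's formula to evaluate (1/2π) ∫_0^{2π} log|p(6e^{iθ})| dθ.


Zeros: -2, 2, 4; r = 6.
Inside |z| < r: -2, 2, 4. Outside (|z| ≥ r): ∅.
p(0) = 16, so log|p(0)| = log(16) = 2.7726.
Apply Jensen: I(r) = log|p(0)| + Σ_k log(r/|z_k|), summed over zeros inside |z| < r.
  log(r/|z_k|) for z_k = -2: log(6/2) = 1.0986
  log(r/|z_k|) for z_k = 4: log(6/4) = 0.4055
  log(r/|z_k|) for z_k = 2: log(6/2) = 1.0986
Sum over inside zeros: 2.6027.
I(r) = log|p(0)| + (inside sum) = 2.7726 + 2.6027 = 5.3753.
Closed form (all zeros inside, monic): I(r) = n·log(r) = 3·log(6) = 5.3753. ✓

I(r) ≈ 5.3753.


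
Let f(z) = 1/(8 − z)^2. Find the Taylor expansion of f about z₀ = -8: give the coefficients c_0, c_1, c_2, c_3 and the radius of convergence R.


Let w = z − z₀, so z = z₀ + w.
Then 8 − z = 8 − (z₀ + w) = (8 − z₀) − w = 16 − w.
f(z) = 1/(16 − w)^2 = (1/(16)^2) · (1 − w/(16))^{−2}.
By the binomial series (1−u)^{−2} = Σ_{n≥0} C(n+1, 1) u^n for |u|<1, with u = w/(16):
  c_n = C(n+1, 1) / (16)^(n+2).
  c_0 = 1/(16)^2 = 1/256.
  c_1 = 2/(16)^3 = 1/2048.
  c_2 = 3/(16)^4 = 3/65536.
  c_3 = 4/(16)^5 = 1/262144.
The series is valid for |w/d| < 1, i.e. |z − z₀| < |d|.
Radius of convergence: R = |8 − z₀| = |16| = 16 (distance from z₀ to the singularity z = 8).

c_0 = 1/256, c_1 = 1/2048, c_2 = 3/65536, c_3 = 1/262144; R = 16.


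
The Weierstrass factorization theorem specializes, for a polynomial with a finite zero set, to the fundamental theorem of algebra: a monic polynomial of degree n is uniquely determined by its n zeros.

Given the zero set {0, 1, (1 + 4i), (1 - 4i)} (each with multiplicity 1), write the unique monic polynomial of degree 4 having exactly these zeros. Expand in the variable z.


The polynomial is p(z) = ∏_{α ∈ S} (z − α), where S = {0, 1, (1 + 4i), (1 - 4i)}.
Expanding the product yields: p(z) = z^4 -3·z^3 + 19·z^2 -17·z.
Note conjugate pairs combine to real quadratics: (z − (1+4i))(z − (1−4i)) = z² − 2z + 17.
The resulting polynomial has degree 4 and real coefficients as required.

p(z) = z^4 -3·z^3 + 19·z^2 -17·z.


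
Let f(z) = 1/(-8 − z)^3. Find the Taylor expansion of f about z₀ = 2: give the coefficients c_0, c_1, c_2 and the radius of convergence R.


Let w = z − z₀, so z = z₀ + w.
Then -8 − z = -8 − (z₀ + w) = (-8 − z₀) − w = -10 − w.
f(z) = 1/(-10 − w)^3 = (1/(-10)^3) · (1 − w/(-10))^{−3}.
By the binomial series (1−u)^{−3} = Σ_{n≥0} C(n+2, 2) u^n for |u|<1, with u = w/(-10):
  c_n = C(n+2, 2) / (-10)^(n+3).
  c_0 = 1/(-10)^3 = -1/1000.
  c_1 = 3/(-10)^4 = 3/10000.
  c_2 = 6/(-10)^5 = -3/50000.
The series is valid for |w/d| < 1, i.e. |z − z₀| < |d|.
Radius of convergence: R = |-8 − z₀| = |-10| = 10 (distance from z₀ to the singularity z = -8).

c_0 = -1/1000, c_1 = 3/10000, c_2 = -3/50000; R = 10.


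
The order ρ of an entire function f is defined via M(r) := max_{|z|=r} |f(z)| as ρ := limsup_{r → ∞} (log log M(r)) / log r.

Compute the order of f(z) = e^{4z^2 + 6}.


|e^{4z^2 + 6}| = e^{Re(4·z^2) + 6} ≤ e^{4|z|^2 + 6} = e^{4r^2 + 6} on |z| = r, so ρ ≤ 2. Choosing z on |z|=r so that 4·z^2 is real positive (always possible by picking arg z appropriately) gives |f(z)| = e^{4r^2 + 6}, matching the bound. The additive constant 6 does not affect log log M(r) ~ 2·log r. Hence ρ = 2.
Therefore ρ = 2.

Order ρ = 2.


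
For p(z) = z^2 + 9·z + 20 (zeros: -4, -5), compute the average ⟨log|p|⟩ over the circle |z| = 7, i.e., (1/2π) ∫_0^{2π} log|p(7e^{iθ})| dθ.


Zeros: -5, -4; r = 7.
Inside |z| < r: -5, -4. Outside (|z| ≥ r): ∅.
p(0) = 20, so log|p(0)| = log(20) = 2.9957.
Apply Jensen: I(r) = log|p(0)| + Σ_k log(r/|z_k|), summed over zeros inside |z| < r.
  log(r/|z_k|) for z_k = -4: log(7/4) = 0.5596
  log(r/|z_k|) for z_k = -5: log(7/5) = 0.3365
Sum over inside zeros: 0.8961.
I(r) = log|p(0)| + (inside sum) = 2.9957 + 0.8961 = 3.8918.
Closed form (all zeros inside, monic): I(r) = n·log(r) = 2·log(7) = 3.8918. ✓

I(r) ≈ 3.8918.


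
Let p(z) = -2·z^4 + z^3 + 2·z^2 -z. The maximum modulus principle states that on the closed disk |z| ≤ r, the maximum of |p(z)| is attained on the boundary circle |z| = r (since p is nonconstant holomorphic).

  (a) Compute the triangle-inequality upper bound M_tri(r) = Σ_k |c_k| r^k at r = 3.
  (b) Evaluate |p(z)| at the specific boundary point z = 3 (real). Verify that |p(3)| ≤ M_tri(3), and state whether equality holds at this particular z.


Coefficients: c_0 = 0, c_1 = -1, c_2 = 2, c_3 = 1, c_4 = -2. Radius r = 3.
Part (a). Triangle bound: M_tri(r) = Σ_k |c_k| r^k
  = |0|·3^0 + |-1|·3^1 + |2|·3^2 + |1|·3^3 + |-2|·3^4
  = 0 + 3 + 18 + 27 + 162 = 210.
This bounds M(r) := max_{|z|=r} |p(z)| from above; equality holds iff all terms c_k z^k can be made to align in phase at a single z on |z|=r.
Part (b). At z = 3 (real, on the circle |z| = r):
  p(3) = (0)·3^0 + (-1)·3^1 + (2)·3^2 + (1)·3^3 + (-2)·3^4 = -120.
  |p(3)| = 120.
Check: |p(3)| = 120 ≤ 210 = M_tri(3). ✓ Equality does not hold at z = 3 (the coefficients have mixed signs, so the terms do not all align in phase there).

M_tri(3) = 210; |p(3)| = 120; equality at z=3: no.


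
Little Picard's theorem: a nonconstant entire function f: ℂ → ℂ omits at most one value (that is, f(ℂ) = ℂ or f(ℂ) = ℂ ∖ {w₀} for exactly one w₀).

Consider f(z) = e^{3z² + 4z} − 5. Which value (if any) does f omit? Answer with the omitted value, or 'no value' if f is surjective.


Little Picard bounds the complement of f(ℂ) to at most one point.
The exponent g(z) = 3z² + 4z is a nonconstant polynomial, hence surjective onto ℂ. So e^{g(z)} takes every value in {e^w : w ∈ ℂ} = ℂ ∖ {0}. Adding -5 shifts the range to ℂ ∖ {-5}. f omits exactly -5.

Omitted value: -5.


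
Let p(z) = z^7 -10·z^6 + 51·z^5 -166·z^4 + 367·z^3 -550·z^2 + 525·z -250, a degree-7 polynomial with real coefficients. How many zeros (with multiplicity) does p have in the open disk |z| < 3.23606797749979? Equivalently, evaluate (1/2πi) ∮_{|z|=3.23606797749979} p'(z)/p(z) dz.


The zeros of p are: (1 + 2i), (1 - 2i), 2, (2 + 1i), (2 - 1i), (1 + 2i), (1 - 2i).
Their magnitudes are: 2.236, 2.236, 2, 2.236, 2.236, 2.236, 2.236.
Zeros with |z| < R = 3.23606797749979: (1 + 2i), (1 - 2i), 2, (2 + 1i), (2 - 1i), (1 + 2i), (1 - 2i).
Count = 7.
By the argument principle, (1/2πi) ∮_{|z|=R} p'(z)/p(z) dz equals exactly this count.

Number of zeros inside |z| < 3.23606797749979: 7.


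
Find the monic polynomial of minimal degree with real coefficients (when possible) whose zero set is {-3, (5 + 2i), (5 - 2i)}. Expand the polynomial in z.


The polynomial is p(z) = ∏_{α ∈ S} (z − α), where S = {-3, (5 + 2i), (5 - 2i)}.
Expanding the product yields: p(z) = z^3 -7·z^2 -z + 87.
Note conjugate pairs combine to real quadratics: (z − (5+2i))(z − (5−2i)) = z² − 10z + 29.
The resulting polynomial has degree 3 and real coefficients as required.

p(z) = z^3 -7·z^2 -z + 87.


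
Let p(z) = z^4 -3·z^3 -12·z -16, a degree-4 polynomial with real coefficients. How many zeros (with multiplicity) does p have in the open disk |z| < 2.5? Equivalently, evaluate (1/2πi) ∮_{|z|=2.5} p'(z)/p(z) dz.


The zeros of p are: -1, (0 + 2i), (0 - 2i), 4.
Their magnitudes are: 1, 2, 2, 4.
Zeros with |z| < R = 2.5: -1, (0 + 2i), (0 - 2i).
Count = 3.
By the argument principle, (1/2πi) ∮_{|z|=R} p'(z)/p(z) dz equals exactly this count.

Number of zeros inside |z| < 2.5: 3.


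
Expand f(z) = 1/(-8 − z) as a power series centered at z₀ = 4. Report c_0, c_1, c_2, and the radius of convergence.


Let w = z − z₀, so z = z₀ + w.
Then -8 − z = -8 − (z₀ + w) = (-8 − z₀) − w = -12 − w.
f(z) = 1/(-12 − w) = (1/(-12)) · 1/(1 − w/(-12)) = Σ_{n≥0} w^n / (-12)^(n+1).
So c_n = 1/(-12)^(n+1):
  c_0 = 1/(-12)^1 = -1/12.
  c_1 = 1/(-12)^2 = 1/144.
  c_2 = 1/(-12)^3 = -1/1728.
The series is valid for |w/d| < 1, i.e. |z − z₀| < |d|.
Radius of convergence: R = |-8 − z₀| = |-12| = 12 (distance from z₀ to the singularity z = -8).

c_0 = -1/12, c_1 = 1/144, c_2 = -1/1728; R = 12.


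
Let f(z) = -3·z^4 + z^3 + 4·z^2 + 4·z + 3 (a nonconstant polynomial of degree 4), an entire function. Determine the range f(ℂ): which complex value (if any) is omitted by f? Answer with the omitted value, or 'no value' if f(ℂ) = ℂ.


Little Picard bounds the complement of f(ℂ) to at most one point.
For every w ∈ ℂ, the equation p(z) − w = 0 is a nonconstant polynomial in z and hence has at least one root by the fundamental theorem of algebra. So p is surjective onto ℂ, omitting no value.

Omitted value: no value.


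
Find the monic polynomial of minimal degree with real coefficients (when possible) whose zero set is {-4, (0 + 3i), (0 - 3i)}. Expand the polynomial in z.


The polynomial is p(z) = ∏_{α ∈ S} (z − α), where S = {-4, (0 + 3i), (0 - 3i)}.
Expanding the product yields: p(z) = z^3 + 4·z^2 + 9·z + 36.
Note conjugate pairs combine to real quadratics: (z − (0+3i))(z − (0−3i)) = z² + 9.
The resulting polynomial has degree 3 and real coefficients as required.

p(z) = z^3 + 4·z^2 + 9·z + 36.


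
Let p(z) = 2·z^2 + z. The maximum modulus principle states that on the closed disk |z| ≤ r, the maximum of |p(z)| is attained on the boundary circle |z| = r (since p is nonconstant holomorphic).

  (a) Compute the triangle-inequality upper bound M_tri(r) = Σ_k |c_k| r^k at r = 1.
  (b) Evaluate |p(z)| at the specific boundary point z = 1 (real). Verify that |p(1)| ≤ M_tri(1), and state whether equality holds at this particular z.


Coefficients: c_0 = 0, c_1 = 1, c_2 = 2. Radius r = 1.
Part (a). Triangle bound: M_tri(r) = Σ_k |c_k| r^k
  = |0|·1^0 + |1|·1^1 + |2|·1^2
  = 0 + 1 + 2 = 3.
This bounds M(r) := max_{|z|=r} |p(z)| from above; equality holds iff all terms c_k z^k can be made to align in phase at a single z on |z|=r.
Part (b). At z = 1 (real, on the circle |z| = r):
  p(1) = (0)·1^0 + (1)·1^1 + (2)·1^2 = 3.
  |p(1)| = 3.
Since all nonzero coefficients share the same sign, |p(1)| = 3 = M_tri(1); the triangle bound is attained at z = 1, so in fact M(r) = 3.

M_tri(1) = 3; |p(1)| = 3; equality at z=1: yes.


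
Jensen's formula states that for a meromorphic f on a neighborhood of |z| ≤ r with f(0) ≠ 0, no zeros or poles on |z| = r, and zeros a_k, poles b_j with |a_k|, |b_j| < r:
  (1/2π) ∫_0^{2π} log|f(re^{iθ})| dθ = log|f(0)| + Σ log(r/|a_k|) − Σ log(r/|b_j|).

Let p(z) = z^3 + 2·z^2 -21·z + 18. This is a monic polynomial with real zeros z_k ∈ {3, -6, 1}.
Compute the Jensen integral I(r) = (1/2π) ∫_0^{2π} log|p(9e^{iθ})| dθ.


Zeros: -6, 1, 3; r = 9.
Inside |z| < r: -6, 1, 3. Outside (|z| ≥ r): ∅.
p(0) = 18, so log|p(0)| = log(18) = 2.8904.
Apply Jensen: I(r) = log|p(0)| + Σ_k log(r/|z_k|), summed over zeros inside |z| < r.
  log(r/|z_k|) for z_k = 3: log(9/3) = 1.0986
  log(r/|z_k|) for z_k = -6: log(9/6) = 0.4055
  log(r/|z_k|) for z_k = 1: log(9/1) = 2.1972
Sum over inside zeros: 3.7013.
I(r) = log|p(0)| + (inside sum) = 2.8904 + 3.7013 = 6.5917.
Closed form (all zeros inside, monic): I(r) = n·log(r) = 3·log(9) = 6.5917. ✓

I(r) ≈ 6.5917.


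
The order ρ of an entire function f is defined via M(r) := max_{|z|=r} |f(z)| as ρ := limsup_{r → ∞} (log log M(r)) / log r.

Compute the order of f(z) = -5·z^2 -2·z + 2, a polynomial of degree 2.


|f(z)| ≤ Σ|c_k|·r^k = O(r^2) as r → ∞. Polynomial growth is O(e^{r^ε}) for every ε > 0 (since r^2/e^{r^ε} → 0), so ρ ≤ ε for all ε > 0, i.e. ρ = 0. Every nonconstant polynomial has order 0.
Therefore ρ = 0.

Order ρ = 0.


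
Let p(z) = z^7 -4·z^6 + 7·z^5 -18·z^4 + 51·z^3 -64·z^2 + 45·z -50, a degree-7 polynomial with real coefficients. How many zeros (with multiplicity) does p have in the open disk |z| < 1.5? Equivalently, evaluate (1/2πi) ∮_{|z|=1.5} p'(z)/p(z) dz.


The zeros of p are: (0 + 1i), (0 - 1i), 2, (-1 + 2i), (-1 - 2i), (2 + 1i), (2 - 1i).
Their magnitudes are: 1, 1, 2, 2.236, 2.236, 2.236, 2.236.
Zeros with |z| < R = 1.5: (0 + 1i), (0 - 1i).
Count = 2.
By the argument principle, (1/2πi) ∮_{|z|=R} p'(z)/p(z) dz equals exactly this count.

Number of zeros inside |z| < 1.5: 2.


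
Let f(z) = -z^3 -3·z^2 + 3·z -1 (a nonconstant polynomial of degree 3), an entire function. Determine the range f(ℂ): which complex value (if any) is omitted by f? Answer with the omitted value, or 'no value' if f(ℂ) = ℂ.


Little Picard bounds the complement of f(ℂ) to at most one point.
For every w ∈ ℂ, the equation p(z) − w = 0 is a nonconstant polynomial in z and hence has at least one root by the fundamental theorem of algebra. So p is surjective onto ℂ, omitting no value.

Omitted value: no value.


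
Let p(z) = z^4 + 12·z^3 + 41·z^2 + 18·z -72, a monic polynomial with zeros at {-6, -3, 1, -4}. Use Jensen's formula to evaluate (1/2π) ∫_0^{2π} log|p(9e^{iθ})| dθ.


Zeros: -6, -4, -3, 1; r = 9.
Inside |z| < r: -6, -4, -3, 1. Outside (|z| ≥ r): ∅.
p(0) = -72, so log|p(0)| = log(72) = 4.2767.
Apply Jensen: I(r) = log|p(0)| + Σ_k log(r/|z_k|), summed over zeros inside |z| < r.
  log(r/|z_k|) for z_k = -6: log(9/6) = 0.4055
  log(r/|z_k|) for z_k = -3: log(9/3) = 1.0986
  log(r/|z_k|) for z_k = 1: log(9/1) = 2.1972
  log(r/|z_k|) for z_k = -4: log(9/4) = 0.8109
Sum over inside zeros: 4.5122.
I(r) = log|p(0)| + (inside sum) = 4.2767 + 4.5122 = 8.7889.
Closed form (all zeros inside, monic): I(r) = n·log(r) = 4·log(9) = 8.7889. ✓

I(r) ≈ 8.7889.


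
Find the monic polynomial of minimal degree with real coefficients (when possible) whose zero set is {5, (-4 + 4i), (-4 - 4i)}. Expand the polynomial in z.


The polynomial is p(z) = ∏_{α ∈ S} (z − α), where S = {5, (-4 + 4i), (-4 - 4i)}.
Expanding the product yields: p(z) = z^3 + 3·z^2 -8·z -160.
Note conjugate pairs combine to real quadratics: (z − (-4+4i))(z − (-4−4i)) = z² + 8z + 32.
The resulting polynomial has degree 3 and real coefficients as required.

p(z) = z^3 + 3·z^2 -8·z -160.


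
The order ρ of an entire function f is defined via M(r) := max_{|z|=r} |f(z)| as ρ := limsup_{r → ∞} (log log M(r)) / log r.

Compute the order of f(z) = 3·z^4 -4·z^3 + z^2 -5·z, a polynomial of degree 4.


|f(z)| ≤ Σ|c_k|·r^k = O(r^4) as r → ∞. Polynomial growth is O(e^{r^ε}) for every ε > 0 (since r^4/e^{r^ε} → 0), so ρ ≤ ε for all ε > 0, i.e. ρ = 0. Every nonconstant polynomial has order 0.
Therefore ρ = 0.

Order ρ = 0.


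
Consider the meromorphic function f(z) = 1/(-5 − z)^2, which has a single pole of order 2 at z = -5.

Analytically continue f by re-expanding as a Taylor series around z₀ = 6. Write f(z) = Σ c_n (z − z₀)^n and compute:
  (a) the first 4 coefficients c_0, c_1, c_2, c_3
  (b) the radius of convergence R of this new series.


Let w = z − z₀, so z = z₀ + w.
Then -5 − z = -5 − (z₀ + w) = (-5 − z₀) − w = -11 − w.
f(z) = 1/(-11 − w)^2 = (1/(-11)^2) · (1 − w/(-11))^{−2}.
By the binomial series (1−u)^{−2} = Σ_{n≥0} C(n+1, 1) u^n for |u|<1, with u = w/(-11):
  c_n = C(n+1, 1) / (-11)^(n+2).
  c_0 = 1/(-11)^2 = 1/121.
  c_1 = 2/(-11)^3 = -2/1331.
  c_2 = 3/(-11)^4 = 3/14641.
  c_3 = 4/(-11)^5 = -4/161051.
The series is valid for |w/d| < 1, i.e. |z − z₀| < |d|.
Radius of convergence: R = |-5 − z₀| = |-11| = 11 (distance from z₀ to the singularity z = -5).

c_0 = 1/121, c_1 = -2/1331, c_2 = 3/14641, c_3 = -4/161051; R = 11.


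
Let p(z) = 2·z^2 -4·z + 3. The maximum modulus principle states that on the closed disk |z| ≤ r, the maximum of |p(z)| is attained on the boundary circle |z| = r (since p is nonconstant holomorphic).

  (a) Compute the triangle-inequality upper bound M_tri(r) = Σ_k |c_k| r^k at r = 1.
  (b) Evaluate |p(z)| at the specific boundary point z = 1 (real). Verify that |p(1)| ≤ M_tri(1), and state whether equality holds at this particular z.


Coefficients: c_0 = 3, c_1 = -4, c_2 = 2. Radius r = 1.
Part (a). Triangle bound: M_tri(r) = Σ_k |c_k| r^k
  = |3|·1^0 + |-4|·1^1 + |2|·1^2
  = 3 + 4 + 2 = 9.
This bounds M(r) := max_{|z|=r} |p(z)| from above; equality holds iff all terms c_k z^k can be made to align in phase at a single z on |z|=r.
Part (b). At z = 1 (real, on the circle |z| = r):
  p(1) = (3)·1^0 + (-4)·1^1 + (2)·1^2 = 1.
  |p(1)| = 1.
Check: |p(1)| = 1 ≤ 9 = M_tri(1). ✓ Equality does not hold at z = 1 (the coefficients have mixed signs, so the terms do not all align in phase there).

M_tri(1) = 9; |p(1)| = 1; equality at z=1: no.


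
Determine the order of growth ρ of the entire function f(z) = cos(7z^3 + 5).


Write cos(w) = (e^{iw} ± e^{−iw})/(2 or 2i), so |cos(w)| ≤ e^{|w|}. With w = 7z^3 + 5, |w| ≤ 7r^3 + 5 on |z|=r, giving M(r) ≤ e^{7r^3 + 5} and ρ ≤ 3. For the lower bound, choose z on |z|=r with 7z^3 purely imaginary of modulus 7r^3; then |cos(7z^3 + 5)| grows like e^{7r^3}/2, so ρ ≥ 3. Hence ρ = 3.
Therefore ρ = 3.

Order ρ = 3.


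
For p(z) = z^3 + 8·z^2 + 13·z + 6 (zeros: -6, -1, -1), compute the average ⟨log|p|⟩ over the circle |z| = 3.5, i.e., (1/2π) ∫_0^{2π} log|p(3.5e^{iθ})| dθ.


Zeros: -6, -1, -1; r = 3.5.
Inside |z| < r: -1, -1. Outside (|z| ≥ r): -6.
p(0) = 6, so log|p(0)| = log(6) = 1.7918.
Apply Jensen: I(r) = log|p(0)| + Σ_k log(r/|z_k|), summed over zeros inside |z| < r.
  log(r/|z_k|) for z_k = -1: log(3.5/1) = 1.2528
  log(r/|z_k|) for z_k = -1: log(3.5/1) = 1.2528
  Outside zeros (-6) contribute nothing to the Jensen sum.
Sum over inside zeros: 2.5055.
I(r) = log|p(0)| + (inside sum) = 1.7918 + 2.5055 = 4.2973.
Note: since some zeros are outside |z| ≤ r, the simplified n·log(r) form does NOT apply — only the inside zeros contribute.

I(r) ≈ 4.2973.


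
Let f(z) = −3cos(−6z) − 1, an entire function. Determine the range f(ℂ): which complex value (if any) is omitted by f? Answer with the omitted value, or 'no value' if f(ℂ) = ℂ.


Little Picard bounds the complement of f(ℂ) to at most one point.
cos is entire and surjective onto ℂ: for every w ∈ ℂ, cos(ζ) = w has a solution ζ ∈ ℂ (e.g., via the complex inverse arccos). With ζ = −6z this gives z = ζ/(-6). Then -3·cos(−6z) takes every value in -3·ℂ = ℂ, and adding -1 is a bijection of ℂ. So f is surjective and omits no value. (Note: only on the real line is cos bounded by [−1, 1].)

Omitted value: no value.


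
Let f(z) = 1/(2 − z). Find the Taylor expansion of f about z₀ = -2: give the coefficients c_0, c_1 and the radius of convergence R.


Let w = z − z₀, so z = z₀ + w.
Then 2 − z = 2 − (z₀ + w) = (2 − z₀) − w = 4 − w.
f(z) = 1/(4 − w) = (1/(4)) · 1/(1 − w/(4)) = Σ_{n≥0} w^n / (4)^(n+1).
So c_n = 1/(4)^(n+1):
  c_0 = 1/(4)^1 = 1/4.
  c_1 = 1/(4)^2 = 1/16.
The series is valid for |w/d| < 1, i.e. |z − z₀| < |d|.
Radius of convergence: R = |2 − z₀| = |4| = 4 (distance from z₀ to the singularity z = 2).

c_0 = 1/4, c_1 = 1/16; R = 4.


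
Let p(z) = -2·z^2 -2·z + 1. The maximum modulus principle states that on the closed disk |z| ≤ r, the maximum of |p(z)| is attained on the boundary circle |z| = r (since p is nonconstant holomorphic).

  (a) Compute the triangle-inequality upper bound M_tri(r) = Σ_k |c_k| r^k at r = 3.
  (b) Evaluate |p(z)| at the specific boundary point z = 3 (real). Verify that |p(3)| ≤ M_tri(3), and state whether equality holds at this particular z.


Coefficients: c_0 = 1, c_1 = -2, c_2 = -2. Radius r = 3.
Part (a). Triangle bound: M_tri(r) = Σ_k |c_k| r^k
  = |1|·3^0 + |-2|·3^1 + |-2|·3^2
  = 1 + 6 + 18 = 25.
This bounds M(r) := max_{|z|=r} |p(z)| from above; equality holds iff all terms c_k z^k can be made to align in phase at a single z on |z|=r.
Part (b). At z = 3 (real, on the circle |z| = r):
  p(3) = (1)·3^0 + (-2)·3^1 + (-2)·3^2 = -23.
  |p(3)| = 23.
Check: |p(3)| = 23 ≤ 25 = M_tri(3). ✓ Equality does not hold at z = 3 (the coefficients have mixed signs, so the terms do not all align in phase there).

M_tri(3) = 25; |p(3)| = 23; equality at z=3: no.


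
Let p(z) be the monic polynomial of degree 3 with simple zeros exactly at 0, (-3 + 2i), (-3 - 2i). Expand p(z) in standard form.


The polynomial is p(z) = ∏_{α ∈ S} (z − α), where S = {0, (-3 + 2i), (-3 - 2i)}.
Expanding the product yields: p(z) = z^3 + 6·z^2 + 13·z.
Note conjugate pairs combine to real quadratics: (z − (-3+2i))(z − (-3−2i)) = z² + 6z + 13.
The resulting polynomial has degree 3 and real coefficients as required.

p(z) = z^3 + 6·z^2 + 13·z.


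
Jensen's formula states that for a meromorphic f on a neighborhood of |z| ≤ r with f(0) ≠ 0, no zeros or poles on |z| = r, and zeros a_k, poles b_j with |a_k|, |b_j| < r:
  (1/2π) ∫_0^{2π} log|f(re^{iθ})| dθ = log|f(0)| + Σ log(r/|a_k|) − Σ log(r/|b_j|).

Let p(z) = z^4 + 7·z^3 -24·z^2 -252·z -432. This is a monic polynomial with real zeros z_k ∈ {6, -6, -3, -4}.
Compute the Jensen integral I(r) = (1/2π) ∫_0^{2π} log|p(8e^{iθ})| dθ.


Zeros: -6, -4, -3, 6; r = 8.
Inside |z| < r: -6, -4, -3, 6. Outside (|z| ≥ r): ∅.
p(0) = -432, so log|p(0)| = log(432) = 6.0684.
Apply Jensen: I(r) = log|p(0)| + Σ_k log(r/|z_k|), summed over zeros inside |z| < r.
  log(r/|z_k|) for z_k = 6: log(8/6) = 0.2877
  log(r/|z_k|) for z_k = -6: log(8/6) = 0.2877
  log(r/|z_k|) for z_k = -3: log(8/3) = 0.9808
  log(r/|z_k|) for z_k = -4: log(8/4) = 0.6931
Sum over inside zeros: 2.2493.
I(r) = log|p(0)| + (inside sum) = 6.0684 + 2.2493 = 8.3178.
Closed form (all zeros inside, monic): I(r) = n·log(r) = 4·log(8) = 8.3178. ✓

I(r) ≈ 8.3178.


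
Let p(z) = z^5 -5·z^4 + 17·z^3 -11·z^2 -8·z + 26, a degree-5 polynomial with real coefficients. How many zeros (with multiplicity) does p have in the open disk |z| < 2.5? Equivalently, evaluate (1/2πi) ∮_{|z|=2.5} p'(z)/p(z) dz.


The zeros of p are: (2 + 3i), (2 - 3i), (1 + 1i), (1 - 1i), -1.
Their magnitudes are: 3.606, 3.606, 1.414, 1.414, 1.
Zeros with |z| < R = 2.5: (1 + 1i), (1 - 1i), -1.
Count = 3.
By the argument principle, (1/2πi) ∮_{|z|=R} p'(z)/p(z) dz equals exactly this count.

Number of zeros inside |z| < 2.5: 3.


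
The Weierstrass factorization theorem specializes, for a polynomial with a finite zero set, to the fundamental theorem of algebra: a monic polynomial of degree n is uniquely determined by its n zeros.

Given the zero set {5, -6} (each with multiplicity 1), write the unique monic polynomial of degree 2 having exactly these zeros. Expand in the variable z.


The polynomial is p(z) = ∏_{α ∈ S} (z − α), where S = {5, -6}.
Expanding the product yields: p(z) = z^2 + z -30.
The resulting polynomial has degree 2 and real coefficients as required.

p(z) = z^2 + z -30.


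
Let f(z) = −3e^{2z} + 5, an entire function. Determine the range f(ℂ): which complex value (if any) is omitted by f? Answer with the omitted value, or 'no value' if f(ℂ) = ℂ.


Little Picard bounds the complement of f(ℂ) to at most one point.
e^{2z} is never zero on ℂ, so -3·e^{2z} takes every value in ℂ ∖ {0}. Adding 5 shifts the range to ℂ ∖ {5}. Thus f omits exactly the value 5.

Omitted value: 5.


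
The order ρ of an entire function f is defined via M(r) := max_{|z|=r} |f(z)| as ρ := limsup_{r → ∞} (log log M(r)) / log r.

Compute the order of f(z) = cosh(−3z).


cosh(w) is a linear combination of e^{iw} and e^{−iw} (or e^w, e^{−w} in the hyperbolic case), so |cosh(w)| ≤ e^{|w|}. With w = −3z, |w| ≤ 3|z| + 0 = 3r + 0 on |z| = r, giving M(r) ≤ e^{3r + 0}, so ρ ≤ 1. On a suitable ray (z = it for sin/cos; z = t for sinh/cosh, t real → ∞), |cosh(−3z)| grows like e^{3|t|}/2, so ρ ≥ 1. Hence ρ = 1.
Therefore ρ = 1.

Order ρ = 1.


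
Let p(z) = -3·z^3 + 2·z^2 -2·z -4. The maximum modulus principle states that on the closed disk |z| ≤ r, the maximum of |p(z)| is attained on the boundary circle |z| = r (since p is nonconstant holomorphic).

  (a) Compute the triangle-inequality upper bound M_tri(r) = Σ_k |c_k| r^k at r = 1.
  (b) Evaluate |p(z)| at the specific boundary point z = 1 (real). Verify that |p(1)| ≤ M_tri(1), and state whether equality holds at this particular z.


Coefficients: c_0 = -4, c_1 = -2, c_2 = 2, c_3 = -3. Radius r = 1.
Part (a). Triangle bound: M_tri(r) = Σ_k |c_k| r^k
  = |-4|·1^0 + |-2|·1^1 + |2|·1^2 + |-3|·1^3
  = 4 + 2 + 2 + 3 = 11.
This bounds M(r) := max_{|z|=r} |p(z)| from above; equality holds iff all terms c_k z^k can be made to align in phase at a single z on |z|=r.
Part (b). At z = 1 (real, on the circle |z| = r):
  p(1) = (-4)·1^0 + (-2)·1^1 + (2)·1^2 + (-3)·1^3 = -7.
  |p(1)| = 7.
Check: |p(1)| = 7 ≤ 11 = M_tri(1). ✓ Equality does not hold at z = 1 (the coefficients have mixed signs, so the terms do not all align in phase there).

M_tri(1) = 11; |p(1)| = 7; equality at z=1: no.


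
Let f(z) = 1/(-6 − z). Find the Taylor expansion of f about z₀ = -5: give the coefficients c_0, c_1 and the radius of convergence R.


Let w = z − z₀, so z = z₀ + w.
Then -6 − z = -6 − (z₀ + w) = (-6 − z₀) − w = -1 − w.
f(z) = 1/(-1 − w) = (1/(-1)) · 1/(1 − w/(-1)) = Σ_{n≥0} w^n / (-1)^(n+1).
So c_n = 1/(-1)^(n+1):
  c_0 = 1/(-1)^1 = -1.
  c_1 = 1/(-1)^2 = 1.
The series is valid for |w/d| < 1, i.e. |z − z₀| < |d|.
Radius of convergence: R = |-6 − z₀| = |-1| = 1 (distance from z₀ to the singularity z = -6).

c_0 = -1, c_1 = 1; R = 1.


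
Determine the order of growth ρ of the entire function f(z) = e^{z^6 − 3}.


|e^{z^6 − 3}| = e^{Re(1·z^6) + -3} ≤ e^{1|z|^6 + -3} = e^{1r^6 + -3} on |z| = r, so ρ ≤ 6. Choosing z on |z|=r so that 1·z^6 is real positive (always possible by picking arg z appropriately) gives |f(z)| = e^{1r^6 + -3}, matching the bound. The additive constant -3 does not affect log log M(r) ~ 6·log r. Hence ρ = 6.
Therefore ρ = 6.

Order ρ = 6.


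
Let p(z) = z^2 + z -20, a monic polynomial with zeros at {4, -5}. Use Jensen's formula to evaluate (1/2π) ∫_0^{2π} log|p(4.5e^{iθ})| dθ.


Zeros: -5, 4; r = 4.5.
Inside |z| < r: 4. Outside (|z| ≥ r): -5.
p(0) = -20, so log|p(0)| = log(20) = 2.9957.
Apply Jensen: I(r) = log|p(0)| + Σ_k log(r/|z_k|), summed over zeros inside |z| < r.
  log(r/|z_k|) for z_k = 4: log(4.5/4) = 0.1178
  Outside zeros (-5) contribute nothing to the Jensen sum.
Sum over inside zeros: 0.1178.
I(r) = log|p(0)| + (inside sum) = 2.9957 + 0.1178 = 3.1135.
Note: since some zeros are outside |z| ≤ r, the simplified n·log(r) form does NOT apply — only the inside zeros contribute.

I(r) ≈ 3.1135.


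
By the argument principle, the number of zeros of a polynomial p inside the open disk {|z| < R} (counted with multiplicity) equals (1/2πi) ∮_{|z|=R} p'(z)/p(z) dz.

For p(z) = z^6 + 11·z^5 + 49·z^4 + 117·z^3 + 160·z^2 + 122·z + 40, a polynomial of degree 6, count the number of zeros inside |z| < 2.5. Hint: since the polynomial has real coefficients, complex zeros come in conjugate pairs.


The zeros of p are: -1, (-2 + 1i), (-2 - 1i), -4, (-1 + 1i), (-1 - 1i).
Their magnitudes are: 1, 2.236, 2.236, 4, 1.414, 1.414.
Zeros with |z| < R = 2.5: -1, (-2 + 1i), (-2 - 1i), (-1 + 1i), (-1 - 1i).
Count = 5.
By the argument principle, (1/2πi) ∮_{|z|=R} p'(z)/p(z) dz equals exactly this count.

Number of zeros inside |z| < 2.5: 5.
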